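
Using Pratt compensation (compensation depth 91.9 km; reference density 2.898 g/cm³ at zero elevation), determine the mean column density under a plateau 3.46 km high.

2.79 g/cm³

Pratt balance: ρ_ref D = ρ (D + h).
ρ = ρ_ref D/(D + h) = 2.898 × 91.9 km/(91.9 km + 3.46 km) = 2.79 g/cm³.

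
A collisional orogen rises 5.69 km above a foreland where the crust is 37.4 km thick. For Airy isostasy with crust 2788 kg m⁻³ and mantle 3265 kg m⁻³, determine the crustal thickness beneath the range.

Root depth r = h ρ_c / (ρ_m − ρ_c) = 5.69 km × 2788 / 477 = 33.26 km.
Total thickness = T + h + r = 37.4 km + 5.69 km + 33.26 km = 76.3 km.

76.3 km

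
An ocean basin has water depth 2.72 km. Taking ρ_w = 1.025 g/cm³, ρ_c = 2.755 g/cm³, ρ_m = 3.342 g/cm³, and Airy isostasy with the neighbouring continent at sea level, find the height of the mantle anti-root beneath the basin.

8.02 km

Equating mass per unit area of the two columns: replacing crust with seawater at the top is compensated by replacing crust with mantle at the base: d (ρ_c − ρ_w) = a (ρ_m − ρ_c).
a = d (ρ_c − ρ_w)/(ρ_m − ρ_c) = 2.72 km × 1.73/0.587 = 8.02 km.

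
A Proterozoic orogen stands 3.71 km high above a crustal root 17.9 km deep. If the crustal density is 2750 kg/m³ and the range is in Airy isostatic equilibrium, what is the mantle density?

Airy balance: ρ_c h = (ρ_m − ρ_c) r → ρ_m = ρ_c (1 + h/r).
ρ_m = 2750 × (1 + 3.71 km/17.9 km) = 3320 kg/m³.

3320 kg/m³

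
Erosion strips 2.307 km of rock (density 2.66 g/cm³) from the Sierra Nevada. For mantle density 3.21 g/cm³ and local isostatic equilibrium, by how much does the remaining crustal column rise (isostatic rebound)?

1.91 km

Unloading: uplift u = e ρ_c/ρ_m = 2.307 km × 2.66/3.21 = 1.91 km.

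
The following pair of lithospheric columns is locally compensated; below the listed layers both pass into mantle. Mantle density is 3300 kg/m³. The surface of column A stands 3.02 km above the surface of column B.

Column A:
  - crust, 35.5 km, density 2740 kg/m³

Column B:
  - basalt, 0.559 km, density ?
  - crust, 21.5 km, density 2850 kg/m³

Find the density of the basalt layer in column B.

Take the compensation level at the base of the deeper column (depth z_c below the surface of column A) and equate Σ ρ_i t_i down to z_c; mantle fills any gap and the z_c terms cancel.
Column A: 35.5×2740 + (z_c − 35.5)×3300
Column B: 3.02×0 + 0.559×ρ + 21.5×2850 + (z_c − 3.02 − 22.059)×3300
The z_c×3300 term appears on both sides and cancels. Collect the known terms of each column as K = Σ(ρt)_known − 3300 × (depth of known layers): K_A = 97270 − 3300×35.5 = −19880; K_B = 61275 − 3300×(3.02 + 22.059) = −21485.7.
Balance: K_A = K_B + 0.559×ρ, so ρ = (K_A − K_B)/0.559 = 1605.7/0.559 = 2870 kg/m³.

2870 kg/m³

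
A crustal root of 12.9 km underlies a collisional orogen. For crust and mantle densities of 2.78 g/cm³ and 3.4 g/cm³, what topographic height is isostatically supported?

2.88 km

Isostatic balance requires: ρ_c h = (ρ_m − ρ_c) r.
h = r (ρ_m − ρ_c) / ρ_c = 12.9 km × (3.4 − 2.78) / 2.78 = 2.88 km.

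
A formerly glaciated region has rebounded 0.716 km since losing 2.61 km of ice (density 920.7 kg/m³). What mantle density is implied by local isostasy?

3360 kg/m³

ρ_m = ρ_ice t / u = 920.7 × 2.61 km/0.716 km = 3360 kg/m³.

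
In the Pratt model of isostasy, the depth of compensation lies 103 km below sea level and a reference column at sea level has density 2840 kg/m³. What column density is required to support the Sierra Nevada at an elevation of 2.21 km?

Pratt balance: ρ_ref D = ρ (D + h).
ρ = ρ_ref D/(D + h) = 2840 × 103 km/(103 km + 2.21 km) = 2780 kg/m³.

2780 kg/m³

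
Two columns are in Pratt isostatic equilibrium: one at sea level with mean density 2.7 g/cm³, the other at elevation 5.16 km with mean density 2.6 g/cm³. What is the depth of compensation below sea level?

134 km

ρ_ref D = ρ (D + h) → D (ρ_ref − ρ) = ρ h.
D = ρ h/(ρ_ref − ρ) = 2.6 × 5.16 km/(2.7 − 2.6) = 134 km.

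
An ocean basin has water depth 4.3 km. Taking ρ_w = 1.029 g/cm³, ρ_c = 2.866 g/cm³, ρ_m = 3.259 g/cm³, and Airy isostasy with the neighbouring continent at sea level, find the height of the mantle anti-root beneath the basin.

20.1 km

Balancing pressure at the compensation depth: replacing crust with seawater at the top is compensated by replacing crust with mantle at the base: d (ρ_c − ρ_w) = a (ρ_m − ρ_c).
a = d (ρ_c − ρ_w)/(ρ_m − ρ_c) = 4.3 km × 1.837/0.393 = 20.1 km.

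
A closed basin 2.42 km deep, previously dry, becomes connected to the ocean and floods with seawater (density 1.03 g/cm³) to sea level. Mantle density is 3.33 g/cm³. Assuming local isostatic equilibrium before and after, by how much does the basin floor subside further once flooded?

After flooding the water column is d + s deep. Its weight must equal the weight of mantle displaced by the extra subsidence s: (d + s) ρ_w = s ρ_m.
s = d ρ_w / (ρ_m − ρ_w) = 2.42 km × 1.03/(3.33 − 1.03) = 1.08 km.

1.08 km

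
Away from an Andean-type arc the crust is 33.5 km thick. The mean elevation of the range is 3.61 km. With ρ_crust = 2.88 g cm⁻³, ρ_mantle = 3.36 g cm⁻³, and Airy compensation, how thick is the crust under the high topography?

58.8 km

Root depth r = h ρ_c / (ρ_m − ρ_c) = 3.61 km × 2.88 / 0.48 = 21.66 km.
Total thickness = T + h + r = 33.5 km + 3.61 km + 21.66 km = 58.8 km.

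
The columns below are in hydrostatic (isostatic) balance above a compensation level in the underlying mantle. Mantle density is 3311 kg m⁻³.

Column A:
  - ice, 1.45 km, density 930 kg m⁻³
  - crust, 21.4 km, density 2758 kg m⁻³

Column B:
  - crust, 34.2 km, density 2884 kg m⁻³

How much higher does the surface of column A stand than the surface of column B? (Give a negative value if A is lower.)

0.206 km

For any compensation level in the mantle, the mantle terms cancel and isostasy reduces to e = (Σt_A − Σt_B) − (Σ(ρt)_A − Σ(ρt)_B) / ρ_m.
Σt_A = 22.85 km; Σt_B = 34.2 km; Σ(ρt)_A = 60369.7; Σ(ρt)_B = 98632.8 (in km·kg m⁻³).
e = (22.85 − 34.2) − (60369.7 − 98632.8) / 3311 = 0.206 km.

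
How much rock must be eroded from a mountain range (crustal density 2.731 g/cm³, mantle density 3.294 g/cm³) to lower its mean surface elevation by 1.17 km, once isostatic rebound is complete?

Net drop Δ = e − u = e − e ρ_c/ρ_m = e (ρ_m − ρ_c)/ρ_m.
e = Δ ρ_m/(ρ_m − ρ_c) = 1.17 km × 3.294/0.563 = 6.85 km.

6.85 km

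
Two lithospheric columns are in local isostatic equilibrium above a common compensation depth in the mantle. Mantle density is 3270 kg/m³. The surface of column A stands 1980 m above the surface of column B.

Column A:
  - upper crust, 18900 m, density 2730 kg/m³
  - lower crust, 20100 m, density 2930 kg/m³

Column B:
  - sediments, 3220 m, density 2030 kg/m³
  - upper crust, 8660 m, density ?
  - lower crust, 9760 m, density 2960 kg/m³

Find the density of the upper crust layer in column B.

2860 kg/m³

Take the compensation level at the base of the deeper column (depth z_c below the surface of column A) and equate Σ ρ_i t_i down to z_c; mantle fills any gap and the z_c terms cancel.
Column A: 18900×2730 + 20100×2930 + (z_c − 39000)×3270
Column B: 1980×0 + 3220×2030 + 8660×ρ + 9760×2960 + (z_c − 1980 − 21640)×3270
The z_c×3270 term appears on both sides and cancels. Collect the known terms of each column as K = Σ(ρt)_known − 3270 × (depth of known layers): K_A = 110490000 − 3270×39000 = −17040000; K_B = 35426200 − 3270×(1980 + 21640) = −41811200.
Balance: K_A = K_B + 8660×ρ, so ρ = (K_A − K_B)/8660 = 24771200/8660 = 2860 kg/m³.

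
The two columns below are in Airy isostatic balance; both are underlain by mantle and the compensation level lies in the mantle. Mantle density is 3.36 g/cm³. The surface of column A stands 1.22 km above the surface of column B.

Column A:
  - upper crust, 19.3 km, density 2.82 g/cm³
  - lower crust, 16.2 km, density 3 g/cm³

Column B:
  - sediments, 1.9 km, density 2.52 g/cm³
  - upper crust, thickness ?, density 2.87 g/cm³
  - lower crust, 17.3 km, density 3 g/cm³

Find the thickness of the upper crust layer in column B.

8.84 km

Take the compensation level at the base of the deeper column (depth z_c below the surface of column A) and equate Σ ρ_i t_i down to z_c; mantle fills any gap and the z_c terms cancel.
Column A: 19.3×2.82 + 16.2×3 + (z_c − 35.5)×3.36
Column B: 1.22×0 + 1.9×2.52 + x×2.87 + 17.3×3 + (z_c − 1.22 − 19.2 − x)×3.36
The z_c×3.36 term appears on both sides and cancels. Collect the known terms of each column as K = Σ(ρt)_known − 3.36 × (depth of known layers): K_A = 103.026 − 3.36×35.5 = −16.254; K_B = 56.688 − 3.36×(1.22 + 19.2) = −11.9232.
Balance: K_A = K_B − x×(3.36 − 2.87), so x = (K_B − K_A)/(3.36 − 2.87) = 4.3308/0.49 = 8.84 km.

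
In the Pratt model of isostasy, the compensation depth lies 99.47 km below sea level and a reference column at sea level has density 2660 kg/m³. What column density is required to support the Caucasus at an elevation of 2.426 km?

Pratt balance: ρ_ref D = ρ (D + h).
ρ = ρ_ref D/(D + h) = 2660 × 99.47 km/(99.47 km + 2.426 km) = 2600 kg/m³.

2600 kg/m³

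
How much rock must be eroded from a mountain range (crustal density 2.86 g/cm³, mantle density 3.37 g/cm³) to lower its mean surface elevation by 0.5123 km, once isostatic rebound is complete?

3.39 km

Net drop Δ = e − u = e − e ρ_c/ρ_m = e (ρ_m − ρ_c)/ρ_m.
e = Δ ρ_m/(ρ_m − ρ_c) = 0.5123 km × 3.37/0.51 = 3.39 km.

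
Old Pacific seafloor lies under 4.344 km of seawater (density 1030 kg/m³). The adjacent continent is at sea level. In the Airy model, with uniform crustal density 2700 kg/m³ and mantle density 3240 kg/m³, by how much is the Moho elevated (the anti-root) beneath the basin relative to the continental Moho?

Equating mass per unit area of the two columns: replacing crust with seawater at the top is compensated by replacing crust with mantle at the base: d (ρ_c − ρ_w) = a (ρ_m − ρ_c).
a = d (ρ_c − ρ_w)/(ρ_m − ρ_c) = 4.344 km × 1670/540 = 13.4 km.

13.4 km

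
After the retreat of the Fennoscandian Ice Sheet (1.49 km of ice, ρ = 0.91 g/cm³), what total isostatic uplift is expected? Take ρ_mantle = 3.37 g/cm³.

0.402 km

Removing the load lets mantle flow back in; uplift u satisfies ρ_ice t = ρ_m u.
u = t ρ_ice/ρ_m = 1.49 km × 0.91/3.37 = 0.402 km.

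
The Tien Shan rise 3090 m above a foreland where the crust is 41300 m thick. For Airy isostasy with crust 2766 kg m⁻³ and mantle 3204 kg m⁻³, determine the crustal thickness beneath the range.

63900 m

Root depth r = h ρ_c / (ρ_m − ρ_c) = 3090 m × 2766 / 438 = 19510 m.
Total thickness = T + h + r = 41300 m + 3090 m + 19510 m = 63900 m.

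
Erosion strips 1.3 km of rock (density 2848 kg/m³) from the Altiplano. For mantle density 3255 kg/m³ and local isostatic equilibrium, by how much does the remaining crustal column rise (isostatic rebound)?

Unloading: uplift u = e ρ_c/ρ_m = 1.3 km × 2848/3255 = 1.14 km.

1.14 km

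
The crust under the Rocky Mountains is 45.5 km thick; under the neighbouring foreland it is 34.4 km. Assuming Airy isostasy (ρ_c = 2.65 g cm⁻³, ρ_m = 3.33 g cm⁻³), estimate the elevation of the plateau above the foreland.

Excess crust Δ = 45.5 km − 34.4 km = 11.1 km, split between elevation h and root r with h + r = Δ.
Airy balance ρ_c h = (ρ_m − ρ_c) r gives r = h ρ_c/(ρ_m − ρ_c), so h (1 + ρ_c/(ρ_m − ρ_c)) = Δ, i.e. h = Δ (ρ_m − ρ_c)/ρ_m.
h = 11.1 km × 0.68/3.33 = 2.27 km.

2.27 km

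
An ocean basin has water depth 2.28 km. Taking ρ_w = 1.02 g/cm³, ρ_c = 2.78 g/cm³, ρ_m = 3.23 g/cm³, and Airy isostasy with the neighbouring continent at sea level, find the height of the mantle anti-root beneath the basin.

Isostatic balance requires: replacing crust with seawater at the top is compensated by replacing crust with mantle at the base: d (ρ_c − ρ_w) = a (ρ_m − ρ_c).
a = d (ρ_c − ρ_w)/(ρ_m − ρ_c) = 2.28 km × 1.76/0.45 = 8.92 km.

8.92 km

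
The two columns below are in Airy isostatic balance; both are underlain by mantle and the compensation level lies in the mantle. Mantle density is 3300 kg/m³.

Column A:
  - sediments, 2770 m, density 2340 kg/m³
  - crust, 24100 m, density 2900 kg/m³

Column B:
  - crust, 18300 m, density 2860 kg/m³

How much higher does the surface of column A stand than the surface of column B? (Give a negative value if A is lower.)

For any compensation level in the mantle, the mantle terms cancel and isostasy reduces to e = (Σt_A − Σt_B) − (Σ(ρt)_A − Σ(ρt)_B) / ρ_m.
Σt_A = 26870 m; Σt_B = 18300 m; Σ(ρt)_A = 76371800; Σ(ρt)_B = 52338000 (in m·kg/m³).
e = (26870 − 18300) − (76371800 − 52338000) / 3300 = 1290 m.

1290 m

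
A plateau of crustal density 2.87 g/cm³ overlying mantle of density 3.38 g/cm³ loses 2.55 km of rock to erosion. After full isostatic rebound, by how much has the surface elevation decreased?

0.385 km

Rebound u = e ρ_c/ρ_m = 2.55 km × 2.87/3.38 = 2.165 km.
Net surface drop = e − u = 2.55 km − 2.165 km = e (ρ_m − ρ_c)/ρ_m = 0.385 km.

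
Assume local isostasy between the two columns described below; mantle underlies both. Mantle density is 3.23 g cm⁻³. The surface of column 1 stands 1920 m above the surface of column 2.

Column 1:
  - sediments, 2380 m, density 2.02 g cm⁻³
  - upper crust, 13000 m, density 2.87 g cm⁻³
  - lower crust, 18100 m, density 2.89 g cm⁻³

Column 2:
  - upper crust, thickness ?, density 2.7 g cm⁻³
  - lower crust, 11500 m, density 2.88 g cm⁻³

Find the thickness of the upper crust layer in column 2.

Take the compensation level at the base of the deeper column (depth z_c below the surface of column 1) and equate Σ ρ_i t_i down to z_c; mantle fills any gap and the z_c terms cancel.
Column 1: 2380×2.02 + 13000×2.87 + 18100×2.89 + (z_c − 33480)×3.23
Column 2: 1920×0 + x×2.7 + 11500×2.88 + (z_c − 1920 − 11500 − x)×3.23
The z_c×3.23 term appears on both sides and cancels. Collect the known terms of each column as K = Σ(ρt)_known − 3.23 × (depth of known layers): K_1 = 94426.6 − 3.23×33480 = −13713.8; K_2 = 33120 − 3.23×(1920 + 11500) = −10226.6.
Balance: K_1 = K_2 − x×(3.23 − 2.7), so x = (K_2 − K_1)/(3.23 − 2.7) = 3487.2/0.53 = 6580 m.

6580 m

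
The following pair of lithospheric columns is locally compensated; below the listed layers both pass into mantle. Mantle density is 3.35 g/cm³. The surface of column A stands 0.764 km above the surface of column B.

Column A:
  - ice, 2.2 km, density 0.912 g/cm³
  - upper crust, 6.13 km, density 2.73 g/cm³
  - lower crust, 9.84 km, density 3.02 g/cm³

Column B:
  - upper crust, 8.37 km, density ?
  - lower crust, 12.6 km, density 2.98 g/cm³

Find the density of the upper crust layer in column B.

2.73 g/cm³

Take the compensation level at the base of the deeper column (depth z_c below the surface of column A) and equate Σ ρ_i t_i down to z_c; mantle fills any gap and the z_c terms cancel.
Column A: 2.2×0.912 + 6.13×2.73 + 9.84×3.02 + (z_c − 18.17)×3.35
Column B: 0.764×0 + 8.37×ρ + 12.6×2.98 + (z_c − 0.764 − 20.97)×3.35
The z_c×3.35 term appears on both sides and cancels. Collect the known terms of each column as K = Σ(ρt)_known − 3.35 × (depth of known layers): K_A = 48.4581 − 3.35×18.17 = −12.4114; K_B = 37.548 − 3.35×(0.764 + 20.97) = −35.2609.
Balance: K_A = K_B + 8.37×ρ, so ρ = (K_A − K_B)/8.37 = 22.8495/8.37 = 2.73 g/cm³.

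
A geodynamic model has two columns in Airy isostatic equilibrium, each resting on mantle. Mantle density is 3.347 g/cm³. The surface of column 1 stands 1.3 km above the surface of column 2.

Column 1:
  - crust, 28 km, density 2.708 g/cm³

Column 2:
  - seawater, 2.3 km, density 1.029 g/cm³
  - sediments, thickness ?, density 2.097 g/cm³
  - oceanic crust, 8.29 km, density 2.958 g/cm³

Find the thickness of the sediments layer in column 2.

3.99 km

Take the compensation level at the base of the deeper column (depth z_c below the surface of column 1) and equate Σ ρ_i t_i down to z_c; mantle fills any gap and the z_c terms cancel.
Column 1: 28×2.708 + (z_c − 28)×3.347
Column 2: 1.3×0 + 2.3×1.029 + x×2.097 + 8.29×2.958 + (z_c − 1.3 − 10.59 − x)×3.347
The z_c×3.347 term appears on both sides and cancels. Collect the known terms of each column as K = Σ(ρt)_known − 3.347 × (depth of known layers): K_1 = 75.824 − 3.347×28 = −17.892; K_2 = 26.88852 − 3.347×(1.3 + 10.59) = −12.90731.
Balance: K_1 = K_2 − x×(3.347 − 2.097), so x = (K_2 − K_1)/(3.347 − 2.097) = 4.98469/1.25 = 3.99 km.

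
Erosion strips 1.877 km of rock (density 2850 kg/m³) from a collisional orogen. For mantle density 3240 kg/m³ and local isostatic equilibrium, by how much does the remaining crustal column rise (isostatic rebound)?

1.65 km

Unloading: uplift u = e ρ_c/ρ_m = 1.877 km × 2850/3240 = 1.65 km.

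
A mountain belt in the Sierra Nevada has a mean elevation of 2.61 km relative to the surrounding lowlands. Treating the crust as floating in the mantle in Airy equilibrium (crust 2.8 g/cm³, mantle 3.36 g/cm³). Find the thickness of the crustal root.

13.1 km

For local isostatic compensation: the weight of the topography is balanced by the buoyancy of the root, ρ_c h = (ρ_m − ρ_c) r.
r = h · ρ_c / (ρ_m − ρ_c) = 2.61 km × 2.8 / (3.36 − 2.8) = 13.1 km.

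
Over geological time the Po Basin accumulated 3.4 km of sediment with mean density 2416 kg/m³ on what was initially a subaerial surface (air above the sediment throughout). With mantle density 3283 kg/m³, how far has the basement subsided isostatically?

Subaerial load: s = t ρ_sed / ρ_m = 3.4 km × 2416/3283 = 2.5 km.

2.5 km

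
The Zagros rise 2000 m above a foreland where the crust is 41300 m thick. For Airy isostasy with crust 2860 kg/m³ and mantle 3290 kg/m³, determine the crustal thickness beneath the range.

Root depth r = h ρ_c / (ρ_m − ρ_c) = 2000 m × 2860 / 430 = 13300 m.
Total thickness = T + h + r = 41300 m + 2000 m + 13300 m = 56600 m.

56600 m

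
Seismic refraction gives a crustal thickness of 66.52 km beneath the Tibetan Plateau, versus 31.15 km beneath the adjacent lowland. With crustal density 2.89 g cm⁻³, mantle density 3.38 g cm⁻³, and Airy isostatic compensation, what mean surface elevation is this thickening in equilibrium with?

5.13 km

Excess crust Δ = 66.52 km − 31.15 km = 35.37 km, split between elevation h and root r with h + r = Δ.
Airy balance ρ_c h = (ρ_m − ρ_c) r gives r = h ρ_c/(ρ_m − ρ_c), so h (1 + ρ_c/(ρ_m − ρ_c)) = Δ, i.e. h = Δ (ρ_m − ρ_c)/ρ_m.
h = 35.37 km × 0.49/3.38 = 5.13 km.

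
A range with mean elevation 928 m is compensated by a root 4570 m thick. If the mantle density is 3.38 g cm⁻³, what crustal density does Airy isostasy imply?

ρ_c h = (ρ_m − ρ_c) r → ρ_c (h + r) = ρ_m r → ρ_c = ρ_m r / (h + r).
ρ_c = 3.38 × 4570 m / (928 m + 4570 m) = 2.81 g cm⁻³.

2.81 g cm⁻³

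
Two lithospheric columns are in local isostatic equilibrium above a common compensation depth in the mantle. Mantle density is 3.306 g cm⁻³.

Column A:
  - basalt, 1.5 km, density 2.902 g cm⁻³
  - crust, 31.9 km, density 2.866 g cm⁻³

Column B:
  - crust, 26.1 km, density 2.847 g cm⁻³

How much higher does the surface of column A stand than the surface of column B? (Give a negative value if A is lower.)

For any compensation level in the mantle, the mantle terms cancel and isostasy reduces to e = (Σt_A − Σt_B) − (Σ(ρt)_A − Σ(ρt)_B) / ρ_m.
Σt_A = 33.4 km; Σt_B = 26.1 km; Σ(ρt)_A = 95.7784; Σ(ρt)_B = 74.3067 (in km·g cm⁻³).
e = (33.4 − 26.1) − (95.7784 − 74.3067) / 3.306 = 0.805 km.

0.805 km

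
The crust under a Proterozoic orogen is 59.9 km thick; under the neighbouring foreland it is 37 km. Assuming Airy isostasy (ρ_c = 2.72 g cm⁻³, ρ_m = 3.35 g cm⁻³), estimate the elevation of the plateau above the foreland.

4.31 km

Excess crust Δ = 59.9 km − 37 km = 22.9 km, split between elevation h and root r with h + r = Δ.
Airy balance ρ_c h = (ρ_m − ρ_c) r gives r = h ρ_c/(ρ_m − ρ_c), so h (1 + ρ_c/(ρ_m − ρ_c)) = Δ, i.e. h = Δ (ρ_m − ρ_c)/ρ_m.
h = 22.9 km × 0.63/3.35 = 4.31 km.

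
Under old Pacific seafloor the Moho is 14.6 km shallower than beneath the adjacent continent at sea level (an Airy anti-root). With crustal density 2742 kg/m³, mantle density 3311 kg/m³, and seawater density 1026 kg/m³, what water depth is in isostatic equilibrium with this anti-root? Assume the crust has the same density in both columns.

4.84 km

Replacing a thickness d of crust by seawater at the top must be balanced by replacing crust with mantle at the base: d (ρ_c − ρ_w) = a (ρ_m − ρ_c).
d = a (ρ_m − ρ_c)/(ρ_c − ρ_w) = 14.6 km × 569/1716 = 4.84 km.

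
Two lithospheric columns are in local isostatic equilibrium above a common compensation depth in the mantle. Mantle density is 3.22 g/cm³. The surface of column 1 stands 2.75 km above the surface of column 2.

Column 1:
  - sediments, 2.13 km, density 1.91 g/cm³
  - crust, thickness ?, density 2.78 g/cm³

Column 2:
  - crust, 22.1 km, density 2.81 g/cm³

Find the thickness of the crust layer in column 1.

Take the compensation level at the base of the deeper column (depth z_c below the surface of column 1) and equate Σ ρ_i t_i down to z_c; mantle fills any gap and the z_c terms cancel.
Column 1: 2.13×1.91 + x×2.78 + (z_c − 2.13 − x)×3.22
Column 2: 2.75×0 + 22.1×2.81 + (z_c − 2.75 − 22.1)×3.22
The z_c×3.22 term appears on both sides and cancels. Collect the known terms of each column as K = Σ(ρt)_known − 3.22 × (depth of known layers): K_1 = 4.0683 − 3.22×2.13 = −2.7903; K_2 = 62.101 − 3.22×(2.75 + 22.1) = −17.916.
Balance: K_1 − x×(3.22 − 2.78) = K_2, so x = (K_1 − K_2)/(3.22 − 2.78) = 15.1257/0.44 = 34.4 km.

34.4 km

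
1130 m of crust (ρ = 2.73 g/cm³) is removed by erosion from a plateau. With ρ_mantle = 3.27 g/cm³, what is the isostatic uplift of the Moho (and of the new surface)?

Unloading: uplift u = e ρ_c/ρ_m = 1130 m × 2.73/3.27 = 943 m.

943 m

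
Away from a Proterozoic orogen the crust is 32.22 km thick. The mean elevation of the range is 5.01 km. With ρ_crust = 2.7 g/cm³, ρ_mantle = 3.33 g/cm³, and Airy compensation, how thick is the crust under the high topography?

Root depth r = h ρ_c / (ρ_m − ρ_c) = 5.01 km × 2.7 / 0.63 = 21.47 km.
Total thickness = T + h + r = 32.22 km + 5.01 km + 21.47 km = 58.7 km.

58.7 km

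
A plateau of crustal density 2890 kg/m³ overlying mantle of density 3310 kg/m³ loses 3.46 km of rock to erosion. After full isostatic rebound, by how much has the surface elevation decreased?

Rebound u = e ρ_c/ρ_m = 3.46 km × 2890/3310 = 3.021 km.
Net surface drop = e − u = 3.46 km − 3.021 km = e (ρ_m − ρ_c)/ρ_m = 0.439 km.

0.439 km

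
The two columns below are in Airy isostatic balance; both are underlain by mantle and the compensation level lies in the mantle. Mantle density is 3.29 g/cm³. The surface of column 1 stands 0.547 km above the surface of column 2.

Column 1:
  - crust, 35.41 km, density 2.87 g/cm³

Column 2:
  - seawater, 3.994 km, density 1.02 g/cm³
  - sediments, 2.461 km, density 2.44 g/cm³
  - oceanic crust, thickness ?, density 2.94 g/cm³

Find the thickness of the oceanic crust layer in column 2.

Take the compensation level at the base of the deeper column (depth z_c below the surface of column 1) and equate Σ ρ_i t_i down to z_c; mantle fills any gap and the z_c terms cancel.
Column 1: 35.41×2.87 + (z_c − 35.41)×3.29
Column 2: 0.547×0 + 3.994×1.02 + 2.461×2.44 + x×2.94 + (z_c − 0.547 − 6.455 − x)×3.29
The z_c×3.29 term appears on both sides and cancels. Collect the known terms of each column as K = Σ(ρt)_known − 3.29 × (depth of known layers): K_1 = 101.6267 − 3.29×35.41 = −14.8722; K_2 = 10.07872 − 3.29×(0.547 + 6.455) = −12.95786.
Balance: K_1 = K_2 − x×(3.29 − 2.94), so x = (K_2 − K_1)/(3.29 − 2.94) = 1.91434/0.35 = 5.47 km.

5.47 km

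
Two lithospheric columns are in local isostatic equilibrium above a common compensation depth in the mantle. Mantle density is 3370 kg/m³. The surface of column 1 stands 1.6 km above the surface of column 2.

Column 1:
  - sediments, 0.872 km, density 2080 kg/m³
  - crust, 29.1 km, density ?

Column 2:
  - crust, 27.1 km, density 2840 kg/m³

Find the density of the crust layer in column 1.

Take the compensation level at the base of the deeper column (depth z_c below the surface of column 1) and equate Σ ρ_i t_i down to z_c; mantle fills any gap and the z_c terms cancel.
Column 1: 0.872×2080 + 29.1×ρ + (z_c − 29.972)×3370
Column 2: 1.6×0 + 27.1×2840 + (z_c − 1.6 − 27.1)×3370
The z_c×3370 term appears on both sides and cancels. Collect the known terms of each column as K = Σ(ρt)_known − 3370 × (depth of known layers): K_1 = 1813.76 − 3370×29.972 = −99191.88; K_2 = 76964 − 3370×(1.6 + 27.1) = −19755.
Balance: K_1 + 29.1×ρ = K_2, so ρ = (K_2 − K_1)/29.1 = 79436.9/29.1 = 2730 kg/m³.

2730 kg/m³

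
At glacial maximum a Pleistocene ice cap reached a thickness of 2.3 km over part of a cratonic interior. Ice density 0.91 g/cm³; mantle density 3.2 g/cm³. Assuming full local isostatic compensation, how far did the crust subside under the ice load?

0.654 km

For local isostatic compensation: the ice load ρ_ice t is balanced by mantle displaced below, ρ_m s.
s = t ρ_ice / ρ_m = 2.3 km × 0.91/3.2 = 0.654 km.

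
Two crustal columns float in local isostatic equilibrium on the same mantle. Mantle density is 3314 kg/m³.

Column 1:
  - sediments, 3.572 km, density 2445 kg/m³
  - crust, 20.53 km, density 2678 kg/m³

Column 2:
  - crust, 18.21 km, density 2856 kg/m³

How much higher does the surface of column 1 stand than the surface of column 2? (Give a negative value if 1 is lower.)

For any compensation level in the mantle, the mantle terms cancel and isostasy reduces to e = (Σt_1 − Σt_2) − (Σ(ρt)_1 − Σ(ρt)_2) / ρ_m.
Σt_1 = 24.102 km; Σt_2 = 18.21 km; Σ(ρt)_1 = 63712.88; Σ(ρt)_2 = 52007.76 (in km·kg/m³).
e = (24.102 − 18.21) − (63712.88 − 52007.76) / 3314 = 2.36 km.

2.36 km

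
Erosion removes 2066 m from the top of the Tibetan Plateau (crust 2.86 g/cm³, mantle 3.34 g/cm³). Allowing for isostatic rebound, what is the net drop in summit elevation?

Rebound u = e ρ_c/ρ_m = 2066 m × 2.86/3.34 = 1769 m.
Net surface drop = e − u = 2066 m − 1769 m = e (ρ_m − ρ_c)/ρ_m = 297 m.

297 m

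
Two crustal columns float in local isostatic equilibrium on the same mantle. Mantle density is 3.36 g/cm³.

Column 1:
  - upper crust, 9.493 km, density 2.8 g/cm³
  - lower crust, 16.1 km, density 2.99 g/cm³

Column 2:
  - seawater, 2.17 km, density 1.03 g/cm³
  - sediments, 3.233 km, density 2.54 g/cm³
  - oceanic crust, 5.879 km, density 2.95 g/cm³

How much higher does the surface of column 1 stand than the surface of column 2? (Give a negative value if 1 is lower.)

0.344 km

For any compensation level in the mantle, the mantle terms cancel and isostasy reduces to e = (Σt_1 − Σt_2) − (Σ(ρt)_1 − Σ(ρt)_2) / ρ_m.
Σt_1 = 25.593 km; Σt_2 = 11.282 km; Σ(ρt)_1 = 74.7194; Σ(ρt)_2 = 27.78997 (in km·g/cm³).
e = (25.593 − 11.282) − (74.7194 − 27.78997) / 3.36 = 0.344 km.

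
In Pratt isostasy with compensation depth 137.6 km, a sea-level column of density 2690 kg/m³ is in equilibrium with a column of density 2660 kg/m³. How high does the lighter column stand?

1.55 km

ρ_ref D = ρ (D + h) → h = D (ρ_ref − ρ)/ρ.
h = 137.6 km × (2690 − 2660)/2660 = 1.55 km.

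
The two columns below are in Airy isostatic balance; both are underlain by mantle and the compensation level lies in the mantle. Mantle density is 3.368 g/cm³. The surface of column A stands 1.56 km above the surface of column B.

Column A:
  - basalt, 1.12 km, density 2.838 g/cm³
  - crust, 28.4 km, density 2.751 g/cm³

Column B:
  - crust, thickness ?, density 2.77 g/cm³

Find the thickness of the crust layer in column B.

Take the compensation level at the base of the deeper column (depth z_c below the surface of column A) and equate Σ ρ_i t_i down to z_c; mantle fills any gap and the z_c terms cancel.
Column A: 1.12×2.838 + 28.4×2.751 + (z_c − 29.52)×3.368
Column B: 1.56×0 + x×2.77 + (z_c − 1.56 − 0 − x)×3.368
The z_c×3.368 term appears on both sides and cancels. Collect the known terms of each column as K = Σ(ρt)_known − 3.368 × (depth of known layers): K_A = 81.30696 − 3.368×29.52 = −18.1164; K_B = 0 − 3.368×(1.56 + 0) = −5.25408.
Balance: K_A = K_B − x×(3.368 − 2.77), so x = (K_B − K_A)/(3.368 − 2.77) = 12.8623/0.598 = 21.5 km.

21.5 km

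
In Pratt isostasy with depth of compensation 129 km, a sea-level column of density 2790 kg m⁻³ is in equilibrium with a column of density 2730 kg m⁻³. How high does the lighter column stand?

ρ_ref D = ρ (D + h) → h = D (ρ_ref − ρ)/ρ.
h = 129 km × (2790 − 2730)/2730 = 2.84 km.

2.84 km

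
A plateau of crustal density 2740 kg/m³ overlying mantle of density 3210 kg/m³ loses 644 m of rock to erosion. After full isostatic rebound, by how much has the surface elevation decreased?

94.3 m

Rebound u = e ρ_c/ρ_m = 644 m × 2740/3210 = 549.7 m.
Net surface drop = e − u = 644 m − 549.7 m = e (ρ_m − ρ_c)/ρ_m = 94.3 m.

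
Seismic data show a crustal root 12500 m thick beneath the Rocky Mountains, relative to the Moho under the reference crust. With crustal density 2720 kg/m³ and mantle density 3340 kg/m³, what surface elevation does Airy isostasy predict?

2850 m

For local isostatic compensation: ρ_c h = (ρ_m − ρ_c) r.
h = r (ρ_m − ρ_c) / ρ_c = 12500 m × (3340 − 2720) / 2720 = 2850 m.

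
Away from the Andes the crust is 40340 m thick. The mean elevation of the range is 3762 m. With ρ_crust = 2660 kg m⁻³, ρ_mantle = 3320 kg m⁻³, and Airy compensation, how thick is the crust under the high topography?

Root depth r = h ρ_c / (ρ_m − ρ_c) = 3762 m × 2660 / 660 = 15160 m.
Total thickness = T + h + r = 40340 m + 3762 m + 15160 m = 59300 m.

59300 m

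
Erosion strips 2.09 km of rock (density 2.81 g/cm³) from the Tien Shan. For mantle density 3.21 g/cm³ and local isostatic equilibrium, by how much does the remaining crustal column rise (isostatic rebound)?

Unloading: uplift u = e ρ_c/ρ_m = 2.09 km × 2.81/3.21 = 1.83 km.

1.83 km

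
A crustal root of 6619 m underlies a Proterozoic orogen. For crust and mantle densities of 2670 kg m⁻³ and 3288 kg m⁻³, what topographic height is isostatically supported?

1530 m

By Archimedes' principle applied to the lithosphere: ρ_c h = (ρ_m − ρ_c) r.
h = r (ρ_m − ρ_c) / ρ_c = 6619 m × (3288 − 2670) / 2670 = 1530 m.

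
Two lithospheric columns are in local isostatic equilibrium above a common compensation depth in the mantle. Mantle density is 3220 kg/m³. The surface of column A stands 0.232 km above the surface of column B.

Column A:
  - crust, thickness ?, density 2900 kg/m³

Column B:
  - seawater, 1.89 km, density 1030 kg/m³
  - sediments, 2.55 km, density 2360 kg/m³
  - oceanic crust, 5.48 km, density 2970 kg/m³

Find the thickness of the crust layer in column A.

Take the compensation level at the base of the deeper column (depth z_c below the surface of column A) and equate Σ ρ_i t_i down to z_c; mantle fills any gap and the z_c terms cancel.
Column A: x×2900 + (z_c − 0 − x)×3220
Column B: 0.232×0 + 1.89×1030 + 2.55×2360 + 5.48×2970 + (z_c − 0.232 − 9.92)×3220
The z_c×3220 term appears on both sides and cancels. Collect the known terms of each column as K = Σ(ρt)_known − 3220 × (depth of known layers): K_A = 0 − 3220×0 = 0; K_B = 24240.3 − 3220×(0.232 + 9.92) = −8449.14.
Balance: K_A − x×(3220 − 2900) = K_B, so x = (K_A − K_B)/(3220 − 2900) = 8449.14/320 = 26.4 km.

26.4 km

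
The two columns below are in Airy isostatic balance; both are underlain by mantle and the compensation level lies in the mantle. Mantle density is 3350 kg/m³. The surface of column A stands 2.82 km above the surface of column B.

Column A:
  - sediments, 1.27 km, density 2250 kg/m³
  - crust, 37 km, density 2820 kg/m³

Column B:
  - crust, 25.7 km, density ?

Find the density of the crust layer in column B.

Take the compensation level at the base of the deeper column (depth z_c below the surface of column A) and equate Σ ρ_i t_i down to z_c; mantle fills any gap and the z_c terms cancel.
Column A: 1.27×2250 + 37×2820 + (z_c − 38.27)×3350
Column B: 2.82×0 + 25.7×ρ + (z_c − 2.82 − 25.7)×3350
The z_c×3350 term appears on both sides and cancels. Collect the known terms of each column as K = Σ(ρt)_known − 3350 × (depth of known layers): K_A = 107197.5 − 3350×38.27 = −21007; K_B = 0 − 3350×(2.82 + 25.7) = −95542.
Balance: K_A = K_B + 25.7×ρ, so ρ = (K_A − K_B)/25.7 = 74535/25.7 = 2900 kg/m³.

2900 kg/m³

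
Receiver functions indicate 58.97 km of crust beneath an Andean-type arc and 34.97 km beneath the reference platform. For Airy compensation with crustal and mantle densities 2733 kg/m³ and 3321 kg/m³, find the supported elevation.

Excess crust Δ = 58.97 km − 34.97 km = 24 km, split between elevation h and root r with h + r = Δ.
Airy balance ρ_c h = (ρ_m − ρ_c) r gives r = h ρ_c/(ρ_m − ρ_c), so h (1 + ρ_c/(ρ_m − ρ_c)) = Δ, i.e. h = Δ (ρ_m − ρ_c)/ρ_m.
h = 24 km × 588/3321 = 4.25 km.

4.25 km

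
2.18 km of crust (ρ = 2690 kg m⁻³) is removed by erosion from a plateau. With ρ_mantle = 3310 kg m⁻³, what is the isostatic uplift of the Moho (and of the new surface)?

Unloading: uplift u = e ρ_c/ρ_m = 2.18 km × 2690/3310 = 1.77 km.

1.77 km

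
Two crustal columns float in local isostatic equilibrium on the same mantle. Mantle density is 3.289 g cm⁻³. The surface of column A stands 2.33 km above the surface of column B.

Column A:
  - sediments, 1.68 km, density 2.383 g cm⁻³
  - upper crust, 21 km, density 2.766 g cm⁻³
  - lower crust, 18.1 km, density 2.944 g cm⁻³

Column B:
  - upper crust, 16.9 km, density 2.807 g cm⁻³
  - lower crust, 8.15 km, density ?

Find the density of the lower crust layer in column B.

2.93 g cm⁻³

Take the compensation level at the base of the deeper column (depth z_c below the surface of column A) and equate Σ ρ_i t_i down to z_c; mantle fills any gap and the z_c terms cancel.
Column A: 1.68×2.383 + 21×2.766 + 18.1×2.944 + (z_c − 40.78)×3.289
Column B: 2.33×0 + 16.9×2.807 + 8.15×ρ + (z_c − 2.33 − 25.05)×3.289
The z_c×3.289 term appears on both sides and cancels. Collect the known terms of each column as K = Σ(ρt)_known − 3.289 × (depth of known layers): K_A = 115.37584 − 3.289×40.78 = −18.74958; K_B = 47.4383 − 3.289×(2.33 + 25.05) = −42.61452.
Balance: K_A = K_B + 8.15×ρ, so ρ = (K_A − K_B)/8.15 = 23.8649/8.15 = 2.93 g cm⁻³.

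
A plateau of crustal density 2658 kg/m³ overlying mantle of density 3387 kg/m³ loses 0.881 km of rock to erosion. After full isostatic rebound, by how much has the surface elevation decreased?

0.19 km

Rebound u = e ρ_c/ρ_m = 0.881 km × 2658/3387 = 0.6914 km.
Net surface drop = e − u = 0.881 km − 0.6914 km = e (ρ_m − ρ_c)/ρ_m = 0.19 km.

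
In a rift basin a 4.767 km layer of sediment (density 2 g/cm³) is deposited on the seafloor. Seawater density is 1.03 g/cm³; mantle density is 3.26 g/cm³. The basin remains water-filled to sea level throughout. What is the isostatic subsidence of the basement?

2.07 km

Submarine loading: the sediment displaces seawater, and the subsidence is in turn flooded, so s (ρ_m − ρ_w) = t (ρ_sed − ρ_w).
s = 4.767 km × (2 − 1.03) / (3.26 − 1.03) = 2.07 km.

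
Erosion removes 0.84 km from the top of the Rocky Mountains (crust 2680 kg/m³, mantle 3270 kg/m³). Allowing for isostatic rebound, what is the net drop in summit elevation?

Rebound u = e ρ_c/ρ_m = 0.84 km × 2680/3270 = 0.6884 km.
Net surface drop = e − u = 0.84 km − 0.6884 km = e (ρ_m − ρ_c)/ρ_m = 0.152 km.

0.152 km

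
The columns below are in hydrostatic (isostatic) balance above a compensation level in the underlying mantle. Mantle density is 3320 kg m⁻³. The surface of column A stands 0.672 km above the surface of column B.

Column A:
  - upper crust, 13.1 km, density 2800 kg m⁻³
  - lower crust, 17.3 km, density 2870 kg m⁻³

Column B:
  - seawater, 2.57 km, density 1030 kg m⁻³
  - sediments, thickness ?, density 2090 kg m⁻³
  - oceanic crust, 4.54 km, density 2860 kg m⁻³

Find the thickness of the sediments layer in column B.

Take the compensation level at the base of the deeper column (depth z_c below the surface of column A) and equate Σ ρ_i t_i down to z_c; mantle fills any gap and the z_c terms cancel.
Column A: 13.1×2800 + 17.3×2870 + (z_c − 30.4)×3320
Column B: 0.672×0 + 2.57×1030 + x×2090 + 4.54×2860 + (z_c − 0.672 − 7.11 − x)×3320
The z_c×3320 term appears on both sides and cancels. Collect the known terms of each column as K = Σ(ρt)_known − 3320 × (depth of known layers): K_A = 86331 − 3320×30.4 = −14597; K_B = 15631.5 − 3320×(0.672 + 7.11) = −10204.74.
Balance: K_A = K_B − x×(3320 − 2090), so x = (K_B − K_A)/(3320 − 2090) = 4392.26/1230 = 3.57 km.

3.57 km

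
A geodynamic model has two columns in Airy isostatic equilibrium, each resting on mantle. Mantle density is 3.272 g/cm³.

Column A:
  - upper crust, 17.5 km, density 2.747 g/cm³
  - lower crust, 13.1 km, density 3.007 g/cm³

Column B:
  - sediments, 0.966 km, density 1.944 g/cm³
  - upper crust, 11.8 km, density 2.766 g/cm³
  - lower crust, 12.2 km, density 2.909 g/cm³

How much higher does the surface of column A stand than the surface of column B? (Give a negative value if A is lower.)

For any compensation level in the mantle, the mantle terms cancel and isostasy reduces to e = (Σt_A − Σt_B) − (Σ(ρt)_A − Σ(ρt)_B) / ρ_m.
Σt_A = 30.6 km; Σt_B = 24.966 km; Σ(ρt)_A = 87.4642; Σ(ρt)_B = 70.006504 (in km·g/cm³).
e = (30.6 − 24.966) − (87.4642 − 70.006504) / 3.272 = 0.299 km.

0.299 km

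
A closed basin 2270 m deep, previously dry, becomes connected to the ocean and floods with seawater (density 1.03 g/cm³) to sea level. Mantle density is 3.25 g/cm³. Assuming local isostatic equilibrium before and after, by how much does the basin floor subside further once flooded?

1050 m

After flooding the water column is d + s deep. Its weight must equal the weight of mantle displaced by the extra subsidence s: (d + s) ρ_w = s ρ_m.
s = d ρ_w / (ρ_m − ρ_w) = 2270 m × 1.03/(3.25 − 1.03) = 1050 m.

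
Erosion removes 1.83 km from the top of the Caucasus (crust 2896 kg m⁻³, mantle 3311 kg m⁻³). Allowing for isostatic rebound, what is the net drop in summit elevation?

Rebound u = e ρ_c/ρ_m = 1.83 km × 2896/3311 = 1.601 km.
Net surface drop = e − u = 1.83 km − 1.601 km = e (ρ_m − ρ_c)/ρ_m = 0.229 km.

0.229 km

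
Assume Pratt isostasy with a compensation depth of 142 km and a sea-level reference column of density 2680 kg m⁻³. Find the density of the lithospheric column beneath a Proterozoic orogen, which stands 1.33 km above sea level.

2660 kg m⁻³

Pratt balance: ρ_ref D = ρ (D + h).
ρ = ρ_ref D/(D + h) = 2680 × 142 km/(142 km + 1.33 km) = 2660 kg m⁻³.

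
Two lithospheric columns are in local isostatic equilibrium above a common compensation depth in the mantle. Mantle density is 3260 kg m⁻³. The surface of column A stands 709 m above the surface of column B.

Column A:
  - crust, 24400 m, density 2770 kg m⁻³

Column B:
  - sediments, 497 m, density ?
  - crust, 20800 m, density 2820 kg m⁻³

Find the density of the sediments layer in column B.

Take the compensation level at the base of the deeper column (depth z_c below the surface of column A) and equate Σ ρ_i t_i down to z_c; mantle fills any gap and the z_c terms cancel.
Column A: 24400×2770 + (z_c − 24400)×3260
Column B: 709×0 + 497×ρ + 20800×2820 + (z_c − 709 − 21297)×3260
The z_c×3260 term appears on both sides and cancels. Collect the known terms of each column as K = Σ(ρt)_known − 3260 × (depth of known layers): K_A = 67588000 − 3260×24400 = −11956000; K_B = 58656000 − 3260×(709 + 21297) = −13083560.
Balance: K_A = K_B + 497×ρ, so ρ = (K_A − K_B)/497 = 1127560/497 = 2270 kg m⁻³.

2270 kg m⁻³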